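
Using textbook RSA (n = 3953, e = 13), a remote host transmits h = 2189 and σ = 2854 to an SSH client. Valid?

Squares mod 3953: σ^1≡2854, σ^2≡2136, σ^4≡734, σ^8≡1148
13 = 8 + 4 + 1, so σ^13 ≡ 1148·734·2854 ≡ 930 (mod 3953)
σ^13 mod 3953 = 930, but h = 2189.

no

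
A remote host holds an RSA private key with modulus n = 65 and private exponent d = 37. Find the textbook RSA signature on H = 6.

6

H^37 mod 65 = 6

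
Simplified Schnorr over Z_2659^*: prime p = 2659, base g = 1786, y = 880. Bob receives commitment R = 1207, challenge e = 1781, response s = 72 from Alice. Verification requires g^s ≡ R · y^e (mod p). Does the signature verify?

g^s mod p:
1786^72 mod 2659 = 2137
R · y^e mod p:
880^1781 mod 2659 = 1649
1207·1649 = 1990343 ≡ 1411 (mod 2659)
2137 ≠ 1411; the check fails.

does not verify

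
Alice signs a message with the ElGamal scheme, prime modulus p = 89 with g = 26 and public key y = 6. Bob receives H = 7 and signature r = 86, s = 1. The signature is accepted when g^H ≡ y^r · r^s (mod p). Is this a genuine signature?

Left side g^H mod p:
26^2 = 676 ≡ 53
26^4 ≡ 53^2 = 2809 ≡ 50
7 = 4 + 2 + 1, so 26^7 ≡ 50·53·26 ≡ 14 (mod 89)
Right side y^r · r^s mod p:
6^2 = 36
6^4 ≡ 36^2 = 1296 ≡ 50
6^8 ≡ 50^2 = 2500 ≡ 8
6^16 ≡ 8^2 = 64
6^32 ≡ 64^2 = 4096 ≡ 2
6^64 ≡ 2^2 = 4
86 = 64 + 16 + 4 + 2, so 6^86 ≡ 4·64·50·36 ≡ 47 (mod 89)
86^1 mod 89 = 86
47·86 = 4042 ≡ 37 (mod 89)
14 ≠ 37, so verification fails.

forged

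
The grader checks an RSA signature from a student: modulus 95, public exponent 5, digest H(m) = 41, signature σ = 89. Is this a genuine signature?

forged

σ^5 mod 95 = 14
The recovered value 14 does not match the digest 41.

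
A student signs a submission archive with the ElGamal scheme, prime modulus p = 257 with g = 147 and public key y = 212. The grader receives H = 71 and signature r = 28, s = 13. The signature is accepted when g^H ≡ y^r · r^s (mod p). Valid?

Left side g^H mod p:
147^2 = 21609 ≡ 21
147^4 ≡ 21^2 = 441 ≡ 184
147^8 ≡ 184^2 = 33856 ≡ 189
147^16 ≡ 189^2 = 35721 ≡ 255
147^32 ≡ 255^2 = 65025 ≡ 4
147^64 ≡ 4^2 = 16
71 = 64 + 4 + 2 + 1, so 147^71 ≡ 16·184·21·147 ≡ 94 (mod 257)
Right side y^r · r^s mod p:
212^2 = 44944 ≡ 226
212^4 ≡ 226^2 = 51076 ≡ 190
212^8 ≡ 190^2 = 36100 ≡ 120
212^16 ≡ 120^2 = 14400 ≡ 8
28 = 16 + 8 + 4, so 212^28 ≡ 8·120·190 ≡ 187 (mod 257)
28^2 = 784 ≡ 13
28^4 ≡ 13^2 = 169
28^8 ≡ 169^2 = 28561 ≡ 34
13 = 8 + 4 + 1, so 28^13 ≡ 34·169·28 ≡ 6 (mod 257)
187·6 = 1122 ≡ 94 (mod 257)
94 ≡ 94 (mod 257), so the signature is genuine.

yes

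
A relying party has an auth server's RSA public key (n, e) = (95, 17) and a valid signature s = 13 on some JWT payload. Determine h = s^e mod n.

s^2 ≡ 13^2 = 169 ≡ 74
s^4 ≡ 74^2 = 5476 ≡ 61
s^8 ≡ 61^2 = 3721 ≡ 16
s^16 ≡ 16^2 = 256 ≡ 66
17 = 16 + 1, so s^17 ≡ 66·13 ≡ 3 (mod 95)

3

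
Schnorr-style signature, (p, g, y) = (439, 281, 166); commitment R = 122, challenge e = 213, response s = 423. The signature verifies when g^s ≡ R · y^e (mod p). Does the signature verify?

g^s mod p:
Squares mod 439: 281^1≡281, 281^2≡380, 281^4≡408, 281^8≡83, 281^16≡304, 281^32≡226, 281^64≡152, 281^128≡276, 281^256≡229
423 = 256 + 128 + 32 + 4 + 2 + 1, so 281^423 ≡ 229·276·226·408·380·281 ≡ 141 (mod 439)
R · y^e mod p:
Squares mod 439: 166^1≡166, 166^2≡338, 166^4≡104, 166^8≡280, 166^16≡258, 166^32≡275, 166^64≡117, 166^128≡80
213 = 128 + 64 + 16 + 4 + 1, so 166^213 ≡ 80·117·258·104·166 ≡ 343 (mod 439)
122·343 = 41846 ≡ 141 (mod 439)
141 ≡ 141 (mod 439); signature holds.

verifies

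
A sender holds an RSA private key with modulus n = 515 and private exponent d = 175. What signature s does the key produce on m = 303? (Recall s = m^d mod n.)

Squares mod 515: m^1≡303, m^2≡139, m^4≡266, m^8≡201, m^16≡231, m^32≡316, m^64≡461, m^128≡341
175 = 128 + 32 + 8 + 4 + 2 + 1, so m^175 ≡ 341·316·201·266·139·303 ≡ 337 (mod 515)

337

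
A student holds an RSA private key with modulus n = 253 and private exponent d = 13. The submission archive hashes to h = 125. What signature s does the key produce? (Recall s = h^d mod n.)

130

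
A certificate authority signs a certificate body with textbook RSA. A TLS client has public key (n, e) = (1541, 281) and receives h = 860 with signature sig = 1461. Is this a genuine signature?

sig^281 mod 1541 = 860
Since 860 equals the digest 860, verification succeeds.

genuine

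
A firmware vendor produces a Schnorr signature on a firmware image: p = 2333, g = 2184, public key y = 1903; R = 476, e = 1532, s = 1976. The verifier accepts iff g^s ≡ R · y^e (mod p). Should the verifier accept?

g^s mod p:
Squares mod 2333: 2184^1≡2184, 2184^2≡1204, 2184^4≡823, 2184^8≡759, 2184^16≡2163, 2184^32≡904, 2184^64≡666, 2184^128≡286, 2184^256≡141, 2184^512≡1217, 2184^1024≡1967
1976 = 1024 + 512 + 256 + 128 + 32 + 16 + 8, so 2184^1976 ≡ 1967·1217·141·286·904·2163·759 ≡ 1185 (mod 2333)
R · y^e mod p:
Squares mod 2333: 1903^1≡1903, 1903^2≡593, 1903^4≡1699, 1903^8≡680, 1903^16≡466, 1903^32≡187, 1903^64≡2307, 1903^128≡676, 1903^256≡2041, 1903^512≡1276, 1903^1024≡2075
1532 = 1024 + 256 + 128 + 64 + 32 + 16 + 8 + 4, so 1903^1532 ≡ 2075·2041·676·2307·187·466·680·1699 ≡ 821 (mod 2333)
476·821 = 390796 ≡ 1185 (mod 2333)
1185 ≡ 1185 (mod 2333); signature holds.

accept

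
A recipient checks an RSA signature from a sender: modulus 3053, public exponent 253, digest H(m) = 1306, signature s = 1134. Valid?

yes

s^253 mod 3053 = 1306
s^253 mod 3053 = 1306 matches H(m).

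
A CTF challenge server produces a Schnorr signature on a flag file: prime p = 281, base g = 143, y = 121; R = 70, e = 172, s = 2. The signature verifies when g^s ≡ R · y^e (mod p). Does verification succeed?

passes

g^s mod p:
143^2 = 20449 ≡ 217
R · y^e mod p:
121^2 = 14641 ≡ 29
121^4 ≡ 29^2 = 841 ≡ 279
121^8 ≡ 279^2 = 77841 ≡ 4
121^16 ≡ 4^2 = 16
121^32 ≡ 16^2 = 256
121^64 ≡ 256^2 = 65536 ≡ 63
121^128 ≡ 63^2 = 3969 ≡ 35
172 = 128 + 32 + 8 + 4, so 121^172 ≡ 35·256·4·279 ≡ 256 (mod 281)
70·256 = 17920 ≡ 217 (mod 281)
217 ≡ 217 (mod 281); signature holds.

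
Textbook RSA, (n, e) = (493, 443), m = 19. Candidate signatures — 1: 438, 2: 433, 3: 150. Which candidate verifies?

2

Candidate 1: Squares mod 493: 438^1≡438, 438^2≡67, 438^4≡52, 438^8≡239, 438^16≡426, 438^32≡52, 438^64≡239, 438^128≡426, 438^256≡52; 443 = 256 + 128 + 32 + 16 + 8 + 2 + 1, so 438^443 ≡ 52·426·52·426·239·67·438 ≡ 327 (mod 493)
Candidate 2: Squares mod 493: 433^1≡433, 433^2≡149, 433^4≡16, 433^8≡256, 433^16≡460, 433^32≡103, 433^64≡256, 433^128≡460, 433^256≡103; 443 = 256 + 128 + 32 + 16 + 8 + 2 + 1, so 433^443 ≡ 103·460·103·460·256·149·433 ≡ 19 (mod 493)
  → matches m = 19
Candidate 3: Squares mod 493: 150^1≡150, 150^2≡315, 150^4≡132, 150^8≡169, 150^16≡460, 150^32≡103, 150^64≡256, 150^128≡460, 150^256≡103; 443 = 256 + 128 + 32 + 16 + 8 + 2 + 1, so 150^443 ≡ 103·460·103·460·169·315·150 ≡ 265 (mod 493)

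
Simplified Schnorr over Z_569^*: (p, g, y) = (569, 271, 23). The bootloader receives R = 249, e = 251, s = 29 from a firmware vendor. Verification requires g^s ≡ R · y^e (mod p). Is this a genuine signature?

genuine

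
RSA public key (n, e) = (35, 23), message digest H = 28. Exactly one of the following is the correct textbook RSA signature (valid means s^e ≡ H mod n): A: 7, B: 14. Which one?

A

Candidate A: 7^2 = 49 ≡ 14; 7^4 ≡ 14^2 = 196 ≡ 21; 7^8 ≡ 21^2 = 441 ≡ 21; 7^16 ≡ 21^2 = 441 ≡ 21; 23 = 16 + 4 + 2 + 1, so 7^23 ≡ 21·21·14·7 ≡ 28 (mod 35)
  → matches H = 28
Candidate B: 14^2 = 196 ≡ 21; 14^4 ≡ 21^2 = 441 ≡ 21; 14^8 ≡ 21^2 = 441 ≡ 21; 14^16 ≡ 21^2 = 441 ≡ 21; 23 = 16 + 4 + 2 + 1, so 14^23 ≡ 21·21·21·14 ≡ 14 (mod 35)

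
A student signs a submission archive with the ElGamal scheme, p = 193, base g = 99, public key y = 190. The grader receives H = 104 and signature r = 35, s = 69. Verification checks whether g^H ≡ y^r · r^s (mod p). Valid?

Left side g^H mod p:
99^2 = 9801 ≡ 151
99^4 ≡ 151^2 = 22801 ≡ 27
99^8 ≡ 27^2 = 729 ≡ 150
99^16 ≡ 150^2 = 22500 ≡ 112
99^32 ≡ 112^2 = 12544 ≡ 192
99^64 ≡ 192^2 = 36864 ≡ 1
104 = 64 + 32 + 8, so 99^104 ≡ 1·192·150 ≡ 43 (mod 193)
Right side y^r · r^s mod p:
190^2 = 36100 ≡ 9
190^4 ≡ 9^2 = 81
190^8 ≡ 81^2 = 6561 ≡ 192
190^16 ≡ 192^2 = 36864 ≡ 1
190^32 ≡ 1^2 = 1
35 = 32 + 2 + 1, so 190^35 ≡ 1·9·190 ≡ 166 (mod 193)
35^2 = 1225 ≡ 67
35^4 ≡ 67^2 = 4489 ≡ 50
35^8 ≡ 50^2 = 2500 ≡ 184
35^16 ≡ 184^2 = 33856 ≡ 81
35^32 ≡ 81^2 = 6561 ≡ 192
35^64 ≡ 192^2 = 36864 ≡ 1
69 = 64 + 4 + 1, so 35^69 ≡ 1·50·35 ≡ 13 (mod 193)
166·13 = 2158 ≡ 35 (mod 193)
43 ≠ 35, so verification fails.

no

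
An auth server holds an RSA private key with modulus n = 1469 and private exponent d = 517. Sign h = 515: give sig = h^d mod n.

554

Squares mod 1469: h^1≡515, h^2≡805, h^4≡196, h^8≡222, h^16≡807, h^32≡482, h^64≡222, h^128≡807, h^256≡482, h^512≡222
517 = 512 + 4 + 1, so h^517 ≡ 222·196·515 ≡ 554 (mod 1469)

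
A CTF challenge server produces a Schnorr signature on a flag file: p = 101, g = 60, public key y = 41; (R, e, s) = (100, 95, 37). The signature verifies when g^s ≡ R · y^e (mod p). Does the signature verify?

does not verify

g^s mod p:
Squares mod 101: 60^1≡60, 60^2≡65, 60^4≡84, 60^8≡87, 60^16≡95, 60^32≡36
37 = 32 + 4 + 1, so 60^37 ≡ 36·84·60 ≡ 44 (mod 101)
R · y^e mod p:
Squares mod 101: 41^1≡41, 41^2≡65, 41^4≡84, 41^8≡87, 41^16≡95, 41^32≡36, 41^64≡84
95 = 64 + 16 + 8 + 4 + 2 + 1, so 41^95 ≡ 84·95·87·84·65·41 ≡ 91 (mod 101)
100·91 = 9100 ≡ 10 (mod 101)
44 ≠ 10; the check fails.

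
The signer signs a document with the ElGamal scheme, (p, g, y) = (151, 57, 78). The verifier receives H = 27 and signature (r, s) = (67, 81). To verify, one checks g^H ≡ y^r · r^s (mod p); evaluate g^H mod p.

57^2 = 3249 ≡ 78
57^4 ≡ 78^2 = 6084 ≡ 44
57^8 ≡ 44^2 = 1936 ≡ 124
57^16 ≡ 124^2 = 15376 ≡ 125
27 = 16 + 8 + 2 + 1, so 57^27 ≡ 125·124·78·57 ≡ 73 (mod 151)

73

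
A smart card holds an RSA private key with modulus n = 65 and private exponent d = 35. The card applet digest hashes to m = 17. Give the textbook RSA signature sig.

23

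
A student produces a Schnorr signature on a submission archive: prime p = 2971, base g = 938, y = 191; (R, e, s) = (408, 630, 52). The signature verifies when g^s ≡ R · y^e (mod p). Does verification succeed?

passes

g^s mod p:
Squares mod 2971: 938^1≡938, 938^2≡428, 938^4≡1953, 938^8≡2416, 938^16≡2012, 938^32≡1642
52 = 32 + 16 + 4, so 938^52 ≡ 1642·2012·1953 ≡ 1328 (mod 2971)
R · y^e mod p:
Squares mod 2971: 191^1≡191, 191^2≡829, 191^4≡940, 191^8≡1213, 191^16≡724, 191^32≡1280, 191^64≡1379, 191^128≡201, 191^256≡1778, 191^512≡140
630 = 512 + 64 + 32 + 16 + 4 + 2, so 191^630 ≡ 140·1379·1280·724·940·829 ≡ 2916 (mod 2971)
408·2916 = 1189728 ≡ 1328 (mod 2971)
1328 ≡ 1328 (mod 2971); signature holds.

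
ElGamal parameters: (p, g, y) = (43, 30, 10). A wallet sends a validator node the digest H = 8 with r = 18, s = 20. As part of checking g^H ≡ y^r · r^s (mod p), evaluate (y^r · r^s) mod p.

38

10^2 = 100 ≡ 14
10^4 ≡ 14^2 = 196 ≡ 24
10^8 ≡ 24^2 = 576 ≡ 17
10^16 ≡ 17^2 = 289 ≡ 31
18 = 16 + 2, so 10^18 ≡ 31·14 ≡ 4 (mod 43)
18^2 = 324 ≡ 23
18^4 ≡ 23^2 = 529 ≡ 13
18^8 ≡ 13^2 = 169 ≡ 40
18^16 ≡ 40^2 = 1600 ≡ 9
20 = 16 + 4, so 18^20 ≡ 9·13 ≡ 31 (mod 43)
y^r · r^s ≡ 4·31 = 124 ≡ 38 (mod 43)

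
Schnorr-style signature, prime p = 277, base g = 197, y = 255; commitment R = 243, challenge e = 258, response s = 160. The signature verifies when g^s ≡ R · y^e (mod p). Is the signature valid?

g^s mod p:
Squares mod 277: 197^1≡197, 197^2≡29, 197^4≡10, 197^8≡100, 197^16≡28, 197^32≡230, 197^64≡270, 197^128≡49
160 = 128 + 32, so 197^160 ≡ 49·230 ≡ 190 (mod 277)
R · y^e mod p:
Squares mod 277: 255^1≡255, 255^2≡207, 255^4≡191, 255^8≡194, 255^16≡241, 255^32≡188, 255^64≡165, 255^128≡79, 255^256≡147
258 = 256 + 2, so 255^258 ≡ 147·207 ≡ 236 (mod 277)
243·236 = 57348 ≡ 9 (mod 277)
190 ≠ 9; the check fails.

invalid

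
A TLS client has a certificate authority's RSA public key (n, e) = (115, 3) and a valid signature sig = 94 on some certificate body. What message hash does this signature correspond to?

sig^2 ≡ 94^2 = 8836 ≡ 96
3 = 2 + 1, so sig^3 ≡ 96·94 ≡ 54 (mod 115)

54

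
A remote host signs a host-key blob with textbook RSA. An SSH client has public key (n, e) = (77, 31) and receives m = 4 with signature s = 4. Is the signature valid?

valid

Squares mod 77: s^1≡4, s^2≡16, s^4≡25, s^8≡9, s^16≡4
31 = 16 + 8 + 4 + 2 + 1, so s^31 ≡ 4·9·25·16·4 ≡ 4 (mod 77)
Since 4 equals the digest 4, verification succeeds.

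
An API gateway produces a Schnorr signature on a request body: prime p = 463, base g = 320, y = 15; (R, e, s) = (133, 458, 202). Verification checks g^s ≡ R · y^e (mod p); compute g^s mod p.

Squares mod 463: 320^1≡320, 320^2≡77, 320^4≡373, 320^8≡229, 320^16≡122, 320^32≡68, 320^64≡457, 320^128≡36
202 = 128 + 64 + 8 + 2, so 320^202 ≡ 36·457·229·77 ≡ 373 (mod 463)

373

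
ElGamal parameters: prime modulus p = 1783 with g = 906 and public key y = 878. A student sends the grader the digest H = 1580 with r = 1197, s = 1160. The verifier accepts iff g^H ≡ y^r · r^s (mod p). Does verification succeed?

passes

Left side g^H mod p:
Squares mod 1783: 906^1≡906, 906^2≡656, 906^4≡633, 906^8≡1297, 906^16≡840, 906^32≡1315, 906^64≡1498, 906^128≡990, 906^256≡1233, 906^512≡1173, 906^1024≡1236
1580 = 1024 + 512 + 32 + 8 + 4, so 906^1580 ≡ 1236·1173·1315·1297·633 ≡ 1225 (mod 1783)
Right side y^r · r^s mod p:
Squares mod 1783: 878^1≡878, 878^2≡628, 878^4≡341, 878^8≡386, 878^16≡1007, 878^32≡1305, 878^64≡260, 878^128≡1629, 878^256≡537, 878^512≡1306, 878^1024≡1088
1197 = 1024 + 128 + 32 + 8 + 4 + 1, so 878^1197 ≡ 1088·1629·1305·386·341·878 ≡ 1672 (mod 1783)
Squares mod 1783: 1197^1≡1197, 1197^2≡1060, 1197^4≡310, 1197^8≡1601, 1197^16≡1030, 1197^32≡15, 1197^64≡225, 1197^128≡701, 1197^256≡1076, 1197^512≡609, 1197^1024≡17
1160 = 1024 + 128 + 8, so 1197^1160 ≡ 17·701·1601 ≡ 1017 (mod 1783)
1672·1017 = 1700424 ≡ 1225 (mod 1783)
1225 ≡ 1225 (mod 1783), so the signature is genuine.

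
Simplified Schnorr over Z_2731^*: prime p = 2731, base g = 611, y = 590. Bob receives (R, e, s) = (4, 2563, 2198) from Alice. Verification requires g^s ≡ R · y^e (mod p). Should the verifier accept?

g^s mod p:
611^2 = 373321 ≡ 1905
611^4 ≡ 1905^2 = 3629025 ≡ 2257
611^8 ≡ 2257^2 = 5094049 ≡ 734
611^16 ≡ 734^2 = 538756 ≡ 749
611^32 ≡ 749^2 = 561001 ≡ 1146
611^64 ≡ 1146^2 = 1313316 ≡ 2436
611^128 ≡ 2436^2 = 5934096 ≡ 2364
611^256 ≡ 2364^2 = 5588496 ≡ 870
611^512 ≡ 870^2 = 756900 ≡ 413
611^1024 ≡ 413^2 = 170569 ≡ 1247
611^2048 ≡ 1247^2 = 1555009 ≡ 1070
2198 = 2048 + 128 + 16 + 4 + 2, so 611^2198 ≡ 1070·2364·749·2257·1905 ≡ 1549 (mod 2731)
R · y^e mod p:
590^2 = 348100 ≡ 1263
590^4 ≡ 1263^2 = 1595169 ≡ 265
590^8 ≡ 265^2 = 70225 ≡ 1950
590^16 ≡ 1950^2 = 3802500 ≡ 948
590^32 ≡ 948^2 = 898704 ≡ 205
590^64 ≡ 205^2 = 42025 ≡ 1060
590^128 ≡ 1060^2 = 1123600 ≡ 1159
590^256 ≡ 1159^2 = 1343281 ≡ 2360
590^512 ≡ 2360^2 = 5569600 ≡ 1091
590^1024 ≡ 1091^2 = 1190281 ≡ 2296
590^2048 ≡ 2296^2 = 5271616 ≡ 786
2563 = 2048 + 512 + 2 + 1, so 590^2563 ≡ 786·1091·1263·590 ≡ 413 (mod 2731)
4·413 = 1652 ≡ 1652 (mod 2731)
1549 ≠ 1652; the check fails.

reject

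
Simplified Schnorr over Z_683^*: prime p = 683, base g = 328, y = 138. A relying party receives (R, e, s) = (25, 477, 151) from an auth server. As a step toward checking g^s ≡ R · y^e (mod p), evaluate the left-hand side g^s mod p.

479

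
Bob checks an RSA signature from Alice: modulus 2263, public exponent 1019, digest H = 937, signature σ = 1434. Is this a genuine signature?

forged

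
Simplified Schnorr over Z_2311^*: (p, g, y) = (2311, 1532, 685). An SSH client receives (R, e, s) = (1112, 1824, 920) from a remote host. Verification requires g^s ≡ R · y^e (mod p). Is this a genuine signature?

forged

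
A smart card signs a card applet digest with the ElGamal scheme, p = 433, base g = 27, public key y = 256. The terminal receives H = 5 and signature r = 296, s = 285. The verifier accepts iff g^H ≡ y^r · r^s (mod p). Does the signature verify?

verifies

Left side g^H mod p:
27^5 mod 433 = 153
Right side y^r · r^s mod p:
256^296 mod 433 = 296
296^285 mod 433 = 198
296·198 = 58608 ≡ 153 (mod 433)
153 ≡ 153 (mod 433), so the signature is genuine.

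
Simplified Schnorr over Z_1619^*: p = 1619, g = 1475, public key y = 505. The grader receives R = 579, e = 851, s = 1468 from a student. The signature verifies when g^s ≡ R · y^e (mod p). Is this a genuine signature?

g^s mod p:
1475^2 = 2175625 ≡ 1308
1475^4 ≡ 1308^2 = 1710864 ≡ 1200
1475^8 ≡ 1200^2 = 1440000 ≡ 709
1475^16 ≡ 709^2 = 502681 ≡ 791
1475^32 ≡ 791^2 = 625681 ≡ 747
1475^64 ≡ 747^2 = 558009 ≡ 1073
1475^128 ≡ 1073^2 = 1151329 ≡ 220
1475^256 ≡ 220^2 = 48400 ≡ 1449
1475^512 ≡ 1449^2 = 2099601 ≡ 1377
1475^1024 ≡ 1377^2 = 1896129 ≡ 280
1468 = 1024 + 256 + 128 + 32 + 16 + 8 + 4, so 1475^1468 ≡ 280·1449·220·747·791·709·1200 ≡ 43 (mod 1619)
R · y^e mod p:
505^2 = 255025 ≡ 842
505^4 ≡ 842^2 = 708964 ≡ 1461
505^8 ≡ 1461^2 = 2134521 ≡ 679
505^16 ≡ 679^2 = 461041 ≡ 1245
505^32 ≡ 1245^2 = 1550025 ≡ 642
505^64 ≡ 642^2 = 412164 ≡ 938
505^128 ≡ 938^2 = 879844 ≡ 727
505^256 ≡ 727^2 = 528529 ≡ 735
505^512 ≡ 735^2 = 540225 ≡ 1098
851 = 512 + 256 + 64 + 16 + 2 + 1, so 505^851 ≡ 1098·735·938·1245·842·505 ≡ 534 (mod 1619)
579·534 = 309186 ≡ 1576 (mod 1619)
43 ≠ 1576; the check fails.

forged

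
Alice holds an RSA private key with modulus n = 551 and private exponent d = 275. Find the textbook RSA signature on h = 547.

h^275 mod 551 = 306

306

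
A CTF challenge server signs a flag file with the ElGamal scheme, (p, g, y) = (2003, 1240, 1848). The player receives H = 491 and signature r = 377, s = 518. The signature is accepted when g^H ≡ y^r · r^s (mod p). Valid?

yes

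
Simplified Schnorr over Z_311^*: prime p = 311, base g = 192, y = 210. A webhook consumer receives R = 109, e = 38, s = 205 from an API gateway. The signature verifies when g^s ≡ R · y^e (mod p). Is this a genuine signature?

g^s mod p:
192^2 = 36864 ≡ 166
192^4 ≡ 166^2 = 27556 ≡ 188
192^8 ≡ 188^2 = 35344 ≡ 201
192^16 ≡ 201^2 = 40401 ≡ 282
192^32 ≡ 282^2 = 79524 ≡ 219
192^64 ≡ 219^2 = 47961 ≡ 67
192^128 ≡ 67^2 = 4489 ≡ 135
205 = 128 + 64 + 8 + 4 + 1, so 192^205 ≡ 135·67·201·188·192 ≡ 24 (mod 311)
R · y^e mod p:
210^2 = 44100 ≡ 249
210^4 ≡ 249^2 = 62001 ≡ 112
210^8 ≡ 112^2 = 12544 ≡ 104
210^16 ≡ 104^2 = 10816 ≡ 242
210^32 ≡ 242^2 = 58564 ≡ 96
38 = 32 + 4 + 2, so 210^38 ≡ 96·112·249 ≡ 160 (mod 311)
109·160 = 17440 ≡ 24 (mod 311)
24 ≡ 24 (mod 311); signature holds.

genuine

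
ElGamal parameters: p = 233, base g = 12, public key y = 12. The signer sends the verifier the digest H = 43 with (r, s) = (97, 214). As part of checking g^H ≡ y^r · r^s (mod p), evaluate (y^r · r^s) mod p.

12^97 mod 233 = 12
97^214 mod 233 = 144
y^r · r^s ≡ 12·144 = 1728 ≡ 97 (mod 233)

97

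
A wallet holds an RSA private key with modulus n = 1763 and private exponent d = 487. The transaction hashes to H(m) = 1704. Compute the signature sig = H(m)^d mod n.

(H(m))^2 ≡ 1704^2 = 2903616 ≡ 1718
(H(m))^4 ≡ 1718^2 = 2951524 ≡ 262
(H(m))^8 ≡ 262^2 = 68644 ≡ 1650
(H(m))^16 ≡ 1650^2 = 2722500 ≡ 428
(H(m))^32 ≡ 428^2 = 183184 ≡ 1595
(H(m))^64 ≡ 1595^2 = 2544025 ≡ 16
(H(m))^128 ≡ 16^2 = 256
(H(m))^256 ≡ 256^2 = 65536 ≡ 305
487 = 256 + 128 + 64 + 32 + 4 + 2 + 1, so (H(m))^487 ≡ 305·256·16·1595·262·1718·1704 ≡ 168 (mod 1763)

168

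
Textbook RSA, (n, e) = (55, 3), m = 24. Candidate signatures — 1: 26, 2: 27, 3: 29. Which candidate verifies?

3

Candidate 1: Squares mod 55: 26^1≡26, 26^2≡16; 3 = 2 + 1, so 26^3 ≡ 16·26 ≡ 31 (mod 55)
Candidate 2: Squares mod 55: 27^1≡27, 27^2≡14; 3 = 2 + 1, so 27^3 ≡ 14·27 ≡ 48 (mod 55)
Candidate 3: Squares mod 55: 29^1≡29, 29^2≡16; 3 = 2 + 1, so 29^3 ≡ 16·29 ≡ 24 (mod 55)
  → matches m = 24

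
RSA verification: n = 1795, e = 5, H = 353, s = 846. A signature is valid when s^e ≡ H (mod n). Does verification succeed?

s^2 ≡ 846^2 = 715716 ≡ 1306
s^4 ≡ 1306^2 = 1705636 ≡ 386
5 = 4 + 1, so s^5 ≡ 386·846 ≡ 1661 (mod 1795)
s^5 mod 1795 = 1661, but H = 353.

fails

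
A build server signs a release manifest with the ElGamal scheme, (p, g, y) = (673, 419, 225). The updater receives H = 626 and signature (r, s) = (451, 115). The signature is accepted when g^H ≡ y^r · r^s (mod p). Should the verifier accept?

accept

Left side g^H mod p:
419^2 = 175561 ≡ 581
419^4 ≡ 581^2 = 337561 ≡ 388
419^8 ≡ 388^2 = 150544 ≡ 465
419^16 ≡ 465^2 = 216225 ≡ 192
419^32 ≡ 192^2 = 36864 ≡ 522
419^64 ≡ 522^2 = 272484 ≡ 592
419^128 ≡ 592^2 = 350464 ≡ 504
419^256 ≡ 504^2 = 254016 ≡ 295
419^512 ≡ 295^2 = 87025 ≡ 208
626 = 512 + 64 + 32 + 16 + 2, so 419^626 ≡ 208·592·522·192·581 ≡ 243 (mod 673)
Right side y^r · r^s mod p:
225^2 = 50625 ≡ 150
225^4 ≡ 150^2 = 22500 ≡ 291
225^8 ≡ 291^2 = 84681 ≡ 556
225^16 ≡ 556^2 = 309136 ≡ 229
225^32 ≡ 229^2 = 52441 ≡ 620
225^64 ≡ 620^2 = 384400 ≡ 117
225^128 ≡ 117^2 = 13689 ≡ 229
225^256 ≡ 229^2 = 52441 ≡ 620
451 = 256 + 128 + 64 + 2 + 1, so 225^451 ≡ 620·229·117·150·225 ≡ 100 (mod 673)
451^2 = 203401 ≡ 155
451^4 ≡ 155^2 = 24025 ≡ 470
451^8 ≡ 470^2 = 220900 ≡ 156
451^16 ≡ 156^2 = 24336 ≡ 108
451^32 ≡ 108^2 = 11664 ≡ 223
451^64 ≡ 223^2 = 49729 ≡ 600
115 = 64 + 32 + 16 + 2 + 1, so 451^115 ≡ 600·223·108·155·451 ≡ 63 (mod 673)
100·63 = 6300 ≡ 243 (mod 673)
243 ≡ 243 (mod 673), so the signature is genuine.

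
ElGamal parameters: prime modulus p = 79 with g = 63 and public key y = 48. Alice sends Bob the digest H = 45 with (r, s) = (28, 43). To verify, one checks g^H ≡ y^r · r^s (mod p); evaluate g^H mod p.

63^2 = 3969 ≡ 19
63^4 ≡ 19^2 = 361 ≡ 45
63^8 ≡ 45^2 = 2025 ≡ 50
63^16 ≡ 50^2 = 2500 ≡ 51
63^32 ≡ 51^2 = 2601 ≡ 73
45 = 32 + 8 + 4 + 1, so 63^45 ≡ 73·50·45·63 ≡ 14 (mod 79)

14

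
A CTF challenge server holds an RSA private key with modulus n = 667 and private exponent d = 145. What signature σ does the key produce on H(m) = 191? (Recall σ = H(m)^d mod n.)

365

(H(m))^2 ≡ 191^2 = 36481 ≡ 463
(H(m))^4 ≡ 463^2 = 214369 ≡ 262
(H(m))^8 ≡ 262^2 = 68644 ≡ 610
(H(m))^16 ≡ 610^2 = 372100 ≡ 581
(H(m))^32 ≡ 581^2 = 337561 ≡ 59
(H(m))^64 ≡ 59^2 = 3481 ≡ 146
(H(m))^128 ≡ 146^2 = 21316 ≡ 639
145 = 128 + 16 + 1, so (H(m))^145 ≡ 639·581·191 ≡ 365 (mod 667)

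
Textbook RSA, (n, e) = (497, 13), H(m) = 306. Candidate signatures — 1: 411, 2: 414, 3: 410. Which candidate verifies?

1

Candidate 1: 411^13 mod 497 = 306
  → matches H(m) = 306
Candidate 2: 414^13 mod 497 = 155
Candidate 3: 410^13 mod 497 = 207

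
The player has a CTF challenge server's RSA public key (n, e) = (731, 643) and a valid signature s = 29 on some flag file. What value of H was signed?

147

s^643 mod 731 = 147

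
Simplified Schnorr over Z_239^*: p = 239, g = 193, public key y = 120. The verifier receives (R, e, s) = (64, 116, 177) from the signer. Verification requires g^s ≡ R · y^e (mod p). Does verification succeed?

fails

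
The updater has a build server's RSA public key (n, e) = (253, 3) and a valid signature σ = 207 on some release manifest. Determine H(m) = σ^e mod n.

69

Squares mod 253: σ^1≡207, σ^2≡92
3 = 2 + 1, so σ^3 ≡ 92·207 ≡ 69 (mod 253)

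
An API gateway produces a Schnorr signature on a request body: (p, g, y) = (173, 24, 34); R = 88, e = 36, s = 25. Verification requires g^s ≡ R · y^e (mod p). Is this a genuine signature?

forged

g^s mod p:
24^2 = 576 ≡ 57
24^4 ≡ 57^2 = 3249 ≡ 135
24^8 ≡ 135^2 = 18225 ≡ 60
24^16 ≡ 60^2 = 3600 ≡ 140
25 = 16 + 8 + 1, so 24^25 ≡ 140·60·24 ≡ 55 (mod 173)
R · y^e mod p:
34^2 = 1156 ≡ 118
34^4 ≡ 118^2 = 13924 ≡ 84
34^8 ≡ 84^2 = 7056 ≡ 136
34^16 ≡ 136^2 = 18496 ≡ 158
34^32 ≡ 158^2 = 24964 ≡ 52
36 = 32 + 4, so 34^36 ≡ 52·84 ≡ 43 (mod 173)
88·43 = 3784 ≡ 151 (mod 173)
55 ≠ 151; the check fails.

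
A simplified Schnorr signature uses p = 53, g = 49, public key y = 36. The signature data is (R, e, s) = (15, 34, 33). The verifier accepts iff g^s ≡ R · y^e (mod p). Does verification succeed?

g^s mod p:
Squares mod 53: 49^1≡49, 49^2≡16, 49^4≡44, 49^8≡28, 49^16≡42, 49^32≡15
33 = 32 + 1, so 49^33 ≡ 15·49 ≡ 46 (mod 53)
R · y^e mod p:
Squares mod 53: 36^1≡36, 36^2≡24, 36^4≡46, 36^8≡49, 36^16≡16, 36^32≡44
34 = 32 + 2, so 36^34 ≡ 44·24 ≡ 49 (mod 53)
15·49 = 735 ≡ 46 (mod 53)
46 ≡ 46 (mod 53); signature holds.

passes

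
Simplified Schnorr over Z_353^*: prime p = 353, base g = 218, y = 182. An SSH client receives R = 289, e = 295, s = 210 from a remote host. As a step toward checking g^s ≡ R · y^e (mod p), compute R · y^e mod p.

Squares mod 353: 182^1≡182, 182^2≡295, 182^4≡187, 182^8≡22, 182^16≡131, 182^32≡217, 182^64≡140, 182^128≡185, 182^256≡337
295 = 256 + 32 + 4 + 2 + 1, so 182^295 ≡ 337·217·187·295·182 ≡ 232 (mod 353)
R · y^e ≡ 289·232 = 67048 ≡ 331 (mod 353)

331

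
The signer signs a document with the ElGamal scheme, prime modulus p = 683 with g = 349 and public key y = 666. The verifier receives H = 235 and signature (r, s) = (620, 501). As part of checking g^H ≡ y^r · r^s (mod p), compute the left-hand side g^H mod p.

349^2 = 121801 ≡ 227
349^4 ≡ 227^2 = 51529 ≡ 304
349^8 ≡ 304^2 = 92416 ≡ 211
349^16 ≡ 211^2 = 44521 ≡ 126
349^32 ≡ 126^2 = 15876 ≡ 167
349^64 ≡ 167^2 = 27889 ≡ 569
349^128 ≡ 569^2 = 323761 ≡ 19
235 = 128 + 64 + 32 + 8 + 2 + 1, so 349^235 ≡ 19·569·167·211·227·349 ≡ 22 (mod 683)

22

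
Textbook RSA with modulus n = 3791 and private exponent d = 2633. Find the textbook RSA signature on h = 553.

h^2 ≡ 553^2 = 305809 ≡ 2529
h^4 ≡ 2529^2 = 6395841 ≡ 424
h^8 ≡ 424^2 = 179776 ≡ 1599
h^16 ≡ 1599^2 = 2556801 ≡ 1667
h^32 ≡ 1667^2 = 2778889 ≡ 86
h^64 ≡ 86^2 = 7396 ≡ 3605
h^128 ≡ 3605^2 = 12996025 ≡ 477
h^256 ≡ 477^2 = 227529 ≡ 69
h^512 ≡ 69^2 = 4761 ≡ 970
h^1024 ≡ 970^2 = 940900 ≡ 732
h^2048 ≡ 732^2 = 535824 ≡ 1293
2633 = 2048 + 512 + 64 + 8 + 1, so h^2633 ≡ 1293·970·3605·1599·553 ≡ 315 (mod 3791)

315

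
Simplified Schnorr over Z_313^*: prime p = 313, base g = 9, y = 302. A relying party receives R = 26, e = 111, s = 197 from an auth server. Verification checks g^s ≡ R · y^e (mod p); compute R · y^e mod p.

Squares mod 313: 302^1≡302, 302^2≡121, 302^4≡243, 302^8≡205, 302^16≡83, 302^32≡3, 302^64≡9
111 = 64 + 32 + 8 + 4 + 2 + 1, so 302^111 ≡ 9·3·205·243·121·302 ≡ 280 (mod 313)
R · y^e ≡ 26·280 = 7280 ≡ 81 (mod 313)

81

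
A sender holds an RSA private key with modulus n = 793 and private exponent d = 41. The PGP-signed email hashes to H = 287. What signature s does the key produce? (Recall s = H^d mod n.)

H^2 ≡ 287^2 = 82369 ≡ 690
H^4 ≡ 690^2 = 476100 ≡ 300
H^8 ≡ 300^2 = 90000 ≡ 391
H^16 ≡ 391^2 = 152881 ≡ 625
H^32 ≡ 625^2 = 390625 ≡ 469
41 = 32 + 8 + 1, so H^41 ≡ 469·391·287 ≡ 742 (mod 793)

742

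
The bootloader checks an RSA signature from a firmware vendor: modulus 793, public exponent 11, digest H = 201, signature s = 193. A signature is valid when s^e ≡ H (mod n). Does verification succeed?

passes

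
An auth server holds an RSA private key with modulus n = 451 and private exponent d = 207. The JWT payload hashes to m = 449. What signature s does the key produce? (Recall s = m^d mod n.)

323

m^207 mod 451 = 323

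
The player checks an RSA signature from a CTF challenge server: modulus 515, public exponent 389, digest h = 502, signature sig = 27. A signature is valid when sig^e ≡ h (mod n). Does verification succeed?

passes

sig^2 ≡ 27^2 = 729 ≡ 214
sig^4 ≡ 214^2 = 45796 ≡ 476
sig^8 ≡ 476^2 = 226576 ≡ 491
sig^16 ≡ 491^2 = 241081 ≡ 61
sig^32 ≡ 61^2 = 3721 ≡ 116
sig^64 ≡ 116^2 = 13456 ≡ 66
sig^128 ≡ 66^2 = 4356 ≡ 236
sig^256 ≡ 236^2 = 55696 ≡ 76
389 = 256 + 128 + 4 + 1, so sig^389 ≡ 76·236·476·27 ≡ 502 (mod 515)
Since 502 equals the digest 502, verification succeeds.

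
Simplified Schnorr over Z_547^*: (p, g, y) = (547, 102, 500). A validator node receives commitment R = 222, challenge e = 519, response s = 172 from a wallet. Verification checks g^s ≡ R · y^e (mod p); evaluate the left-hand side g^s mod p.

521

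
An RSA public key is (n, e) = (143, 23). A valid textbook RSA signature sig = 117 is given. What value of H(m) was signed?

13

sig^2 ≡ 117^2 = 13689 ≡ 104
sig^4 ≡ 104^2 = 10816 ≡ 91
sig^8 ≡ 91^2 = 8281 ≡ 130
sig^16 ≡ 130^2 = 16900 ≡ 26
23 = 16 + 4 + 2 + 1, so sig^23 ≡ 26·91·104·117 ≡ 13 (mod 143)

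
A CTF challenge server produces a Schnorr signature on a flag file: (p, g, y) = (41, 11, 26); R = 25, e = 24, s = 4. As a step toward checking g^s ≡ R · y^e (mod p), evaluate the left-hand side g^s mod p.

4

11^2 = 121 ≡ 39
11^4 ≡ 39^2 = 1521 ≡ 4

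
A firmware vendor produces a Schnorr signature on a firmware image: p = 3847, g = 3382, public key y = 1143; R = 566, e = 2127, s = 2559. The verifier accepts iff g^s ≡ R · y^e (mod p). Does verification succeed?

fails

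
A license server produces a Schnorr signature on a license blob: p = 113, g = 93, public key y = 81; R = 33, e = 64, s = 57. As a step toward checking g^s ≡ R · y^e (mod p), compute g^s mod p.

20

93^2 = 8649 ≡ 61
93^4 ≡ 61^2 = 3721 ≡ 105
93^8 ≡ 105^2 = 11025 ≡ 64
93^16 ≡ 64^2 = 4096 ≡ 28
93^32 ≡ 28^2 = 784 ≡ 106
57 = 32 + 16 + 8 + 1, so 93^57 ≡ 106·28·64·93 ≡ 20 (mod 113)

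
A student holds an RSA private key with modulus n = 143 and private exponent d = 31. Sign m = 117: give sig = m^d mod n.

117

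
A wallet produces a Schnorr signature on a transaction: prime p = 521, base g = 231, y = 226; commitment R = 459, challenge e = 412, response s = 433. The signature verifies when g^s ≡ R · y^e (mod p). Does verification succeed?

passes

g^s mod p:
231^2 = 53361 ≡ 219
231^4 ≡ 219^2 = 47961 ≡ 29
231^8 ≡ 29^2 = 841 ≡ 320
231^16 ≡ 320^2 = 102400 ≡ 284
231^32 ≡ 284^2 = 80656 ≡ 422
231^64 ≡ 422^2 = 178084 ≡ 423
231^128 ≡ 423^2 = 178929 ≡ 226
231^256 ≡ 226^2 = 51076 ≡ 18
433 = 256 + 128 + 32 + 16 + 1, so 231^433 ≡ 18·226·422·284·231 ≡ 479 (mod 521)
R · y^e mod p:
226^2 = 51076 ≡ 18
226^4 ≡ 18^2 = 324
226^8 ≡ 324^2 = 104976 ≡ 255
226^16 ≡ 255^2 = 65025 ≡ 421
226^32 ≡ 421^2 = 177241 ≡ 101
226^64 ≡ 101^2 = 10201 ≡ 302
226^128 ≡ 302^2 = 91204 ≡ 29
226^256 ≡ 29^2 = 841 ≡ 320
412 = 256 + 128 + 16 + 8 + 4, so 226^412 ≡ 320·29·421·255·324 ≡ 320 (mod 521)
459·320 = 146880 ≡ 479 (mod 521)
479 ≡ 479 (mod 521); signature holds.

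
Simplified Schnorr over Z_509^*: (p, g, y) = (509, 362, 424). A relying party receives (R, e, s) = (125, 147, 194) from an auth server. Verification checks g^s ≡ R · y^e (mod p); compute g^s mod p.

362^2 = 131044 ≡ 231
362^4 ≡ 231^2 = 53361 ≡ 425
362^8 ≡ 425^2 = 180625 ≡ 439
362^16 ≡ 439^2 = 192721 ≡ 319
362^32 ≡ 319^2 = 101761 ≡ 470
362^64 ≡ 470^2 = 220900 ≡ 503
362^128 ≡ 503^2 = 253009 ≡ 36
194 = 128 + 64 + 2, so 362^194 ≡ 36·503·231 ≡ 495 (mod 509)

495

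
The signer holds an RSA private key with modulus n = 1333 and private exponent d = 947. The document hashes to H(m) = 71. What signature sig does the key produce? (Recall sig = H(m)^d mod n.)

205

(H(m))^2 ≡ 71^2 = 5041 ≡ 1042
(H(m))^4 ≡ 1042^2 = 1085764 ≡ 702
(H(m))^8 ≡ 702^2 = 492804 ≡ 927
(H(m))^16 ≡ 927^2 = 859329 ≡ 877
(H(m))^32 ≡ 877^2 = 769129 ≡ 1321
(H(m))^64 ≡ 1321^2 = 1745041 ≡ 144
(H(m))^128 ≡ 144^2 = 20736 ≡ 741
(H(m))^256 ≡ 741^2 = 549081 ≡ 1218
(H(m))^512 ≡ 1218^2 = 1483524 ≡ 1228
947 = 512 + 256 + 128 + 32 + 16 + 2 + 1, so (H(m))^947 ≡ 1228·1218·741·1321·877·1042·71 ≡ 205 (mod 1333)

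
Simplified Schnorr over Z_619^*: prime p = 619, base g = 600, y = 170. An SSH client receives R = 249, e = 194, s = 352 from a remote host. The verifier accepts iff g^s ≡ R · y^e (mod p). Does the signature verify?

verifies

g^s mod p:
Squares mod 619: 600^1≡600, 600^2≡361, 600^4≡331, 600^8≡617, 600^16≡4, 600^32≡16, 600^64≡256, 600^128≡541, 600^256≡513
352 = 256 + 64 + 32, so 600^352 ≡ 513·256·16 ≡ 362 (mod 619)
R · y^e mod p:
Squares mod 619: 170^1≡170, 170^2≡426, 170^4≡109, 170^8≡120, 170^16≡163, 170^32≡571, 170^64≡447, 170^128≡491
194 = 128 + 64 + 2, so 170^194 ≡ 491·447·426 ≡ 347 (mod 619)
249·347 = 86403 ≡ 362 (mod 619)
362 ≡ 362 (mod 619); signature holds.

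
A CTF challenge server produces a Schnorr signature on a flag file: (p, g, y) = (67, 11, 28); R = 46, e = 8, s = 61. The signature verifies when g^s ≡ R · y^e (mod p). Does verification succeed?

g^s mod p:
Squares mod 67: 11^1≡11, 11^2≡54, 11^4≡35, 11^8≡19, 11^16≡26, 11^32≡6
61 = 32 + 16 + 8 + 4 + 1, so 11^61 ≡ 6·26·19·35·11 ≡ 63 (mod 67)
R · y^e mod p:
Squares mod 67: 28^1≡28, 28^2≡47, 28^4≡65, 28^8≡4
28^8 ≡ 4 (mod 67)
46·4 = 184 ≡ 50 (mod 67)
63 ≠ 50; the check fails.

fails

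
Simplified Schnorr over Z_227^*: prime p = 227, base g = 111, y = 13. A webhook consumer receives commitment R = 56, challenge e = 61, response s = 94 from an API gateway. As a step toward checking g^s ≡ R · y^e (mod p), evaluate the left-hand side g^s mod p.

92

111^2 = 12321 ≡ 63
111^4 ≡ 63^2 = 3969 ≡ 110
111^8 ≡ 110^2 = 12100 ≡ 69
111^16 ≡ 69^2 = 4761 ≡ 221
111^32 ≡ 221^2 = 48841 ≡ 36
111^64 ≡ 36^2 = 1296 ≡ 161
94 = 64 + 16 + 8 + 4 + 2, so 111^94 ≡ 161·221·69·110·63 ≡ 92 (mod 227)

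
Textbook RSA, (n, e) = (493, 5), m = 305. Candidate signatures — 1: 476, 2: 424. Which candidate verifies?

Candidate 1: 476^2 = 226576 ≡ 289; 476^4 ≡ 289^2 = 83521 ≡ 204; 5 = 4 + 1, so 476^5 ≡ 204·476 ≡ 476 (mod 493)
Candidate 2: 424^2 = 179776 ≡ 324; 424^4 ≡ 324^2 = 104976 ≡ 460; 5 = 4 + 1, so 424^5 ≡ 460·424 ≡ 305 (mod 493)
  → matches m = 305

2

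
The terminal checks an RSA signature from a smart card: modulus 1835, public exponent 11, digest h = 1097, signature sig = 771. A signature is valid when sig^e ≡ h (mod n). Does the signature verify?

sig^2 ≡ 771^2 = 594441 ≡ 1736
sig^4 ≡ 1736^2 = 3013696 ≡ 626
sig^8 ≡ 626^2 = 391876 ≡ 1021
11 = 8 + 2 + 1, so sig^11 ≡ 1021·1736·771 ≡ 541 (mod 1835)
The recovered value 541 does not match the digest 1097.

does not verify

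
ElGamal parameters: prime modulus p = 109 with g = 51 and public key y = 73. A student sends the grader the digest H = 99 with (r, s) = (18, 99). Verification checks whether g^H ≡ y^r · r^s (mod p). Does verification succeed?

passes

Left side g^H mod p:
51^2 = 2601 ≡ 94
51^4 ≡ 94^2 = 8836 ≡ 7
51^8 ≡ 7^2 = 49
51^16 ≡ 49^2 = 2401 ≡ 3
51^32 ≡ 3^2 = 9
51^64 ≡ 9^2 = 81
99 = 64 + 32 + 2 + 1, so 51^99 ≡ 81·9·94·51 ≡ 68 (mod 109)
Right side y^r · r^s mod p:
73^2 = 5329 ≡ 97
73^4 ≡ 97^2 = 9409 ≡ 35
73^8 ≡ 35^2 = 1225 ≡ 26
73^16 ≡ 26^2 = 676 ≡ 22
18 = 16 + 2, so 73^18 ≡ 22·97 ≡ 63 (mod 109)
18^2 = 324 ≡ 106
18^4 ≡ 106^2 = 11236 ≡ 9
18^8 ≡ 9^2 = 81
18^16 ≡ 81^2 = 6561 ≡ 21
18^32 ≡ 21^2 = 441 ≡ 5
18^64 ≡ 5^2 = 25
99 = 64 + 32 + 2 + 1, so 18^99 ≡ 25·5·106·18 ≡ 8 (mod 109)
63·8 = 504 ≡ 68 (mod 109)
68 ≡ 68 (mod 109), so the signature is genuine.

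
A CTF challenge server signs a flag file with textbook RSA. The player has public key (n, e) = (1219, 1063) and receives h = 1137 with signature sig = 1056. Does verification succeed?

passes

sig^1063 mod 1219 = 1137
sig^1063 mod 1219 = 1137 matches h.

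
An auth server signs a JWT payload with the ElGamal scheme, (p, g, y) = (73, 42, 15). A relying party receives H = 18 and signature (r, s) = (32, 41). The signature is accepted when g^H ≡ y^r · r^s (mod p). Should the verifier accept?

reject

Left side g^H mod p:
42^2 = 1764 ≡ 12
42^4 ≡ 12^2 = 144 ≡ 71
42^8 ≡ 71^2 = 5041 ≡ 4
42^16 ≡ 4^2 = 16
18 = 16 + 2, so 42^18 ≡ 16·12 ≡ 46 (mod 73)
Right side y^r · r^s mod p:
15^2 = 225 ≡ 6
15^4 ≡ 6^2 = 36
15^8 ≡ 36^2 = 1296 ≡ 55
15^16 ≡ 55^2 = 3025 ≡ 32
15^32 ≡ 32^2 = 1024 ≡ 2
32^2 = 1024 ≡ 2
32^4 ≡ 2^2 = 4
32^8 ≡ 4^2 = 16
32^16 ≡ 16^2 = 256 ≡ 37
32^32 ≡ 37^2 = 1369 ≡ 55
41 = 32 + 8 + 1, so 32^41 ≡ 55·16·32 ≡ 55 (mod 73)
2·55 = 110 ≡ 37 (mod 73)
46 ≠ 37, so verification fails.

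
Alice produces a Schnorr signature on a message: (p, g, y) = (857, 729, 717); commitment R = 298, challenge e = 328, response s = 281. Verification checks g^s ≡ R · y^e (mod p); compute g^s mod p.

729^2 = 531441 ≡ 101
729^4 ≡ 101^2 = 10201 ≡ 774
729^8 ≡ 774^2 = 599076 ≡ 33
729^16 ≡ 33^2 = 1089 ≡ 232
729^32 ≡ 232^2 = 53824 ≡ 690
729^64 ≡ 690^2 = 476100 ≡ 465
729^128 ≡ 465^2 = 216225 ≡ 261
729^256 ≡ 261^2 = 68121 ≡ 418
281 = 256 + 16 + 8 + 1, so 729^281 ≡ 418·232·33·729 ≡ 522 (mod 857)

522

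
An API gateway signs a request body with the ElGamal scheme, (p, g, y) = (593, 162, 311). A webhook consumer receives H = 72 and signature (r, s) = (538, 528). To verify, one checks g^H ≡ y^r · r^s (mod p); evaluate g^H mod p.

Squares mod 593: 162^1≡162, 162^2≡152, 162^4≡570, 162^8≡529, 162^16≡538, 162^32≡60, 162^64≡42
72 = 64 + 8, so 162^72 ≡ 42·529 ≡ 277 (mod 593)

277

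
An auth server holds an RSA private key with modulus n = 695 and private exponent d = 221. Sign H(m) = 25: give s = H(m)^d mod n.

455

Squares mod 695: (H(m))^1≡25, (H(m))^2≡625, (H(m))^4≡35, (H(m))^8≡530, (H(m))^16≡120, (H(m))^32≡500, (H(m))^64≡495, (H(m))^128≡385
221 = 128 + 64 + 16 + 8 + 4 + 1, so (H(m))^221 ≡ 385·495·120·530·35·25 ≡ 455 (mod 695)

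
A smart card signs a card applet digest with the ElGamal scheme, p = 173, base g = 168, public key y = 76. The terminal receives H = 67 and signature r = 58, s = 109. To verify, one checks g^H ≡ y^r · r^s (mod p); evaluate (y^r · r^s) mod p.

76^58 mod 173 = 41
58^109 mod 173 = 143
y^r · r^s ≡ 41·143 = 5863 ≡ 154 (mod 173)

154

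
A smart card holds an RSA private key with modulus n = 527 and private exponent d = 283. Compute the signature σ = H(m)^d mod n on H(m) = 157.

132

Squares mod 527: (H(m))^1≡157, (H(m))^2≡407, (H(m))^4≡171, (H(m))^8≡256, (H(m))^16≡188, (H(m))^32≡35, (H(m))^64≡171, (H(m))^128≡256, (H(m))^256≡188
283 = 256 + 16 + 8 + 2 + 1, so (H(m))^283 ≡ 188·188·256·407·157 ≡ 132 (mod 527)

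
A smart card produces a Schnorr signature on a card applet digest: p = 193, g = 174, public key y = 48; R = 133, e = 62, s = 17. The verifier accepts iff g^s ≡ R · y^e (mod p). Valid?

yes

g^s mod p:
174^2 = 30276 ≡ 168
174^4 ≡ 168^2 = 28224 ≡ 46
174^8 ≡ 46^2 = 2116 ≡ 186
174^16 ≡ 186^2 = 34596 ≡ 49
17 = 16 + 1, so 174^17 ≡ 49·174 ≡ 34 (mod 193)
R · y^e mod p:
48^2 = 2304 ≡ 181
48^4 ≡ 181^2 = 32761 ≡ 144
48^8 ≡ 144^2 = 20736 ≡ 85
48^16 ≡ 85^2 = 7225 ≡ 84
48^32 ≡ 84^2 = 7056 ≡ 108
62 = 32 + 16 + 8 + 4 + 2, so 48^62 ≡ 108·84·85·144·181 ≡ 186 (mod 193)
133·186 = 24738 ≡ 34 (mod 193)
34 ≡ 34 (mod 193); signature holds.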